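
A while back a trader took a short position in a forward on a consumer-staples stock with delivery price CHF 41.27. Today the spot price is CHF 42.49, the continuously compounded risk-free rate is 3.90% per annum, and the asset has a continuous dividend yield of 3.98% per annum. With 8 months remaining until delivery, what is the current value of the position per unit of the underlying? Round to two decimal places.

Current fair forward for the remaining 8 months: F = S·e^((r − q)·T), (r − q) = 0.0390 − 0.0398 = -0.0008
F = 42.49 · e^(-0.0008 × 8/12) = 42.49 × 0.999467 = 42.4674
Value of long forward = (F − K)·e^(−rT) = (42.4674 − 41.27) · e^(−0.0390·8/12)
= 1.1974 × 0.974335 = 1.17
Short position value = −(long value) = -CHF 1.17

-CHF 1.17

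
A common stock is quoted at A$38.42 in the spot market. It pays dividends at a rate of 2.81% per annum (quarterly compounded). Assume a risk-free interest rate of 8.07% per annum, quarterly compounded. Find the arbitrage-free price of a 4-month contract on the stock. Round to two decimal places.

F = S · (1+r/4)^(4T) / (1+q/4)^(4T)
= 38.42 × 1.026990 / 1.009378 = 38.42 × 1.017448
F = A$39.09

A$39.09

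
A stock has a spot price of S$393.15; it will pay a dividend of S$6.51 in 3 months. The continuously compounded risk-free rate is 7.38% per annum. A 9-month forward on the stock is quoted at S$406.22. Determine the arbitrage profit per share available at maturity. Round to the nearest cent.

PV(dividends) I = 6.51·e^(−0.0738·3/12) = 6.3910
Fair forward F* = (S − I)·e^(rT) = (393.15 − 6.3910)·e^0.055350 = 386.7590 × 1.056910 = 408.7695
Market S$406.22 < fair 408.7695: forward underpriced → reverse cash-and-carry (short the stock, invest proceeds at r, pay the dividends, go long the forward).
Profit at T = |F_mkt − F*| = |406.22 − 408.7695| = S$2.55 per share

S$2.55 per share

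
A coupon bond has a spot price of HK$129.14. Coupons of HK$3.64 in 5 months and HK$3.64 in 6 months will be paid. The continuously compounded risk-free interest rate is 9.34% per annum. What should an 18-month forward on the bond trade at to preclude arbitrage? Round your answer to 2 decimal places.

HK$140.54

PV(coupons) I = 3.64·e^(−0.0934·5/12) + 3.64·e^(−0.0934·6/12)
I = 3.5011 + 3.4739 = 6.9750
F = (S − I)·e^(rT) = (129.14 − 6.9750) · e^(0.0934·18/12)
= 122.1650 · e^0.140100 = 122.1650 × 1.150389 = HK$140.54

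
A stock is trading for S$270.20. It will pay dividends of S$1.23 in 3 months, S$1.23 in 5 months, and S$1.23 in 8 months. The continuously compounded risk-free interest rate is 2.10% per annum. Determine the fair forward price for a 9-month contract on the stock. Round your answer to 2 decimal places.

PV(dividends) I = 1.23·e^(−0.0210·3/12) + 1.23·e^(−0.0210·5/12) + 1.23·e^(−0.0210·8/12)
I = 1.2236 + 1.2193 + 1.2129 = 3.6558
F = (S − I)·e^(rT) = (270.20 − 3.6558) · e^(0.0210·9/12)
= 266.5442 · e^0.015750 = 266.5442 × 1.015875 = S$270.78

S$270.78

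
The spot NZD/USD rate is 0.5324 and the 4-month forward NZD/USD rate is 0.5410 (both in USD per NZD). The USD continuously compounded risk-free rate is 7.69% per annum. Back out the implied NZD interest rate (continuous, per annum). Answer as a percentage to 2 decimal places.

2.88%

F = S·e^((r_USD − r_NZD)T) ⇒ r_NZD = r_USD − ln(F/S)/T
ln(0.5410/0.5324) = 0.016024; /(4/12) = 0.048072
r_NZD = 0.0769 − 0.048072 = 0.028828
r_NZD = 2.88%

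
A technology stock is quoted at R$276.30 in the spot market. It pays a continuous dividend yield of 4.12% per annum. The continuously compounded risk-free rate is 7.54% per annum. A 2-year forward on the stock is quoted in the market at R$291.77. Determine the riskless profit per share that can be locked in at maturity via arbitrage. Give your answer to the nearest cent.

Fair forward: F* = S·e^(carry·T), with carry = (r − q) = 0.0754 − 0.0412 = 0.0342
F* = 276.30 · e^(0.0342 × 2) = 276.30 · e^0.068400 = 276.30 × 1.070794 = R$295.8604
Market R$291.77 < fair R$295.8604: forward underpriced → reverse cash-and-carry (short spot, go long the forward).
At maturity, profit = |F_mkt − F*| = |291.77 − 295.8604| = R$4.09 per share

R$4.09 per share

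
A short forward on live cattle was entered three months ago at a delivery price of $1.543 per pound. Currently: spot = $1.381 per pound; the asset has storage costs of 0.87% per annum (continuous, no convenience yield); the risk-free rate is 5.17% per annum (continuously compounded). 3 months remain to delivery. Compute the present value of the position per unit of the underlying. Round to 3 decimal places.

$0.139 per pound

Current fair forward for the remaining 3 months: F = S·e^((r + u)·T), (r + u) = 0.0517 + 0.0087 = 0.0604
F = 1.381 · e^(0.0604 × 3/12) = 1.381 × 1.015215 = 1.4020
Value of long forward = (F − K)·e^(−rT) = (1.4020 − 1.543) · e^(−0.0517·3/12)
= -0.1410 × 0.987158 = -0.139
Short position value = −(long value) = $0.139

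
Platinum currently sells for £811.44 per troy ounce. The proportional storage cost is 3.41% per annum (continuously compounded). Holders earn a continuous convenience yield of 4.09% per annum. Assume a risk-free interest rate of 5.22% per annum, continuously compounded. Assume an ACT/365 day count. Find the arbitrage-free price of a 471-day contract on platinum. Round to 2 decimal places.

Net carry = r + u − y = 0.0522 + 0.0341 − 0.0409 = 0.0454
F = S·e^((r+u−y)T) = 811.44 · e^(0.0454 × 471/365) = 811.44 · e^0.058585
= 811.44 × 1.060335 = £860.40 per troy ounce

£860.40 per troy ounce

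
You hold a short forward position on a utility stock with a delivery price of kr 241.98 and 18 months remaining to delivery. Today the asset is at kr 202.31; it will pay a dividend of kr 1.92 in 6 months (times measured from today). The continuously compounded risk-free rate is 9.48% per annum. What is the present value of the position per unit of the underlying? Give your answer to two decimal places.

PV(remaining dividends) I = 1.92·e^(−0.0948·6/12) = 1.8311
Current forward F = (S − I)·e^(rT) = (202.31 − 1.8311)·e^(0.0948·18/12) = 200.4789 × 1.152807 = 231.1135
Value (long) = (F − K)·e^(−rT) = (231.1135 − 241.98) × 0.867448 = -9.4261
Short position value = −(long value) = kr 9.43

kr 9.43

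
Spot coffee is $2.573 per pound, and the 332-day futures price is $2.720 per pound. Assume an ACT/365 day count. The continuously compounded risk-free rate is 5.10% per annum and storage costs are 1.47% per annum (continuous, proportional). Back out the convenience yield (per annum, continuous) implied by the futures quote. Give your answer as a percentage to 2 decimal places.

0.46%

F = S·e^((r+u−y)T) ⇒ (r+u−y) = ln(F/S)/T
ln(2.720/2.573) = 0.055559; /T ⇒ 0.061081
y = r + u − ln(F/S)/T = 0.0510 + 0.0147 − 0.061081 = 0.004619
y = 0.46%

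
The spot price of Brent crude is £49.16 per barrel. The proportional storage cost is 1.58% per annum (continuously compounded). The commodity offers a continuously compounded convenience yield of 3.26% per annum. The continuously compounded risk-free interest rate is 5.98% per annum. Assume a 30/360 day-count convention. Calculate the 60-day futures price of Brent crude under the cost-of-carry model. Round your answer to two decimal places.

£49.51 per barrel

Net carry = r + u − y = 0.0598 + 0.0158 − 0.0326 = 0.0430
F = S·e^((r+u−y)T) = 49.16 · e^(0.0430 × 60/360) = 49.16 · e^0.007167
= 49.16 × 1.007193 = £49.51 per barrel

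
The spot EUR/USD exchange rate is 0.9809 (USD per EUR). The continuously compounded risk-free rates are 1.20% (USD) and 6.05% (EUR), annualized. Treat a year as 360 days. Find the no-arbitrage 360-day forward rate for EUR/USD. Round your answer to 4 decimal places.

0.9345

F = S·e^((r_USD − r_EUR)T) = 0.9809 · e^((0.0120 − 0.0605) × 360/360)
= 0.9809 · e^-0.048500 = 0.9809 × 0.952657
F = 0.9345 USD per EUR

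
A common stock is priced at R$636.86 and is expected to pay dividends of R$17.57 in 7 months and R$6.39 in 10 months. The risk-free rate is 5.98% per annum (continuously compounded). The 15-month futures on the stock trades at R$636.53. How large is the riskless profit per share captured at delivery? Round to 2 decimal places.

R$24.92 per share

PV(dividends) I = 17.57·e^(−0.0598·7/12) + 6.39·e^(−0.0598·10/12) = 23.0470
Fair futures F* = (S − I)·e^(rT) = (636.86 − 23.0470)·e^0.074750 = 613.8130 × 1.077615 = 661.4541
Market R$636.53 < fair 661.4541: forward underpriced → reverse cash-and-carry (short the stock, invest proceeds at r, pay the dividends, go long the forward).
Profit at T = |F_mkt − F*| = |636.53 − 661.4541| = R$24.92 per share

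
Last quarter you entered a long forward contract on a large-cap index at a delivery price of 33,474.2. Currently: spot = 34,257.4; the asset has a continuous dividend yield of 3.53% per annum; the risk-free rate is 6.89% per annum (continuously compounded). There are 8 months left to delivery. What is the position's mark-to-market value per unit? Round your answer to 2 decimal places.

Current fair forward for the remaining 8 months: F = S·e^((r − q)·T), (r − q) = 0.0689 − 0.0353 = 0.0336
F = 34257.4 · e^(0.0336 × 8/12) = 34257.4 × 1.02265276 = 35033.4247
Value of long forward = (F − K)·e^(−rT) = (35033.4247 − 33474.2) · e^(−0.0689·8/12)
= 1559.2247 × 0.95510563 = 1489.22

1489.22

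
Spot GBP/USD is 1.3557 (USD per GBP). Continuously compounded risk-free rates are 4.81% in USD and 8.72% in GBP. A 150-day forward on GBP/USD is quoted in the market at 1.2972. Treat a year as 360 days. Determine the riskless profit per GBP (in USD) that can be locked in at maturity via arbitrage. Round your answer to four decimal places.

0.0366 per GBP (in USD)

Fair forward: F* = S·e^(carry·T), with carry = (r_USD − r_GBP) = 0.0481 − 0.0872 = -0.0391
F* = 1.3557 · e^(-0.0391 × 150/360) = 1.3557 · e^-0.016292 = 1.3557 × 0.983840 = 1.3338
Market 1.2972 < fair 1.3338: forward underpriced → reverse cash-and-carry (short spot, go long the forward).
At maturity, profit = |F_mkt − F*| = |1.2972 − 1.3338| = 0.0366 per GBP (in USD)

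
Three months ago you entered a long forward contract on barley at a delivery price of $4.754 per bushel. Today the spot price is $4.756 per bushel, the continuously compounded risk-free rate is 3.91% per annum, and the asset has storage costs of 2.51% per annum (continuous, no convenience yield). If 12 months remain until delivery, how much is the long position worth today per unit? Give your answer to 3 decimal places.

$0.305 per bushel

Current fair forward for the remaining 12 months: F = S·e^((r + u)·T), (r + u) = 0.0391 + 0.0251 = 0.0642
F = 4.756 · e^(0.0642 × 12/12) = 4.756 × 1.066306 = 5.0714
Value of long forward = (F − K)·e^(−rT) = (5.0714 − 4.754) · e^(−0.0391·12/12)
= 0.3174 × 0.961655 = 0.305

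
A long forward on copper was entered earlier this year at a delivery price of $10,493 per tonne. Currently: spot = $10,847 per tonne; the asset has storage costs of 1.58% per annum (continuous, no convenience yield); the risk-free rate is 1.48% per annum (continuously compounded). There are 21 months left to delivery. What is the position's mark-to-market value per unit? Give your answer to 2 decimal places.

$926.38 per tonne

Current fair forward for the remaining 21 months: F = S·e^((r + u)·T), (r + u) = 0.0148 + 0.0158 = 0.0306
F = 10847 · e^(0.0306 × 21/12) = 10847 × 1.05500974 = 11443.6906
Value of long forward = (F − K)·e^(−rT) = (11443.6906 − 10493) · e^(−0.0148·21/12)
= 950.6906 × 0.97443253 = 926.38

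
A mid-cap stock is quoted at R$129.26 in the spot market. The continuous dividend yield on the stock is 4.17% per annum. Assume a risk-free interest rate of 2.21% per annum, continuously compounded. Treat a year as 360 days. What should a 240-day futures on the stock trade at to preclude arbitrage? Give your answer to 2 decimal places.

F = S·e^((r − q)T) = 129.26 · e^((0.0221 − 0.0417) × 240/360)
= 129.26 · e^-0.013067 = 129.26 × 0.987018
F = R$127.58

R$127.58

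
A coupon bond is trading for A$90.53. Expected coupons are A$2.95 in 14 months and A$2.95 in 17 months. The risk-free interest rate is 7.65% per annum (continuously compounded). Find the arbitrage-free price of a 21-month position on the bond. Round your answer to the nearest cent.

A$97.39

PV(coupons) I = 2.95·e^(−0.0765·14/12) + 2.95·e^(−0.0765·17/12)
I = 2.6981 + 2.6470 = 5.3451
F = (S − I)·e^(rT) = (90.53 − 5.3451) · e^(0.0765·21/12)
= 85.1849 · e^0.133875 = 85.1849 × 1.143250 = A$97.39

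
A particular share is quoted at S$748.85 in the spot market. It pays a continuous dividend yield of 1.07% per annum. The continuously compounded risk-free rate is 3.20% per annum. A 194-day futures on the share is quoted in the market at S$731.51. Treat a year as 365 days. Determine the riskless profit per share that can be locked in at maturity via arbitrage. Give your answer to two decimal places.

Fair futures: F* = S·e^(carry·T), with carry = (r − q) = 0.0320 − 0.0107 = 0.0213
F* = 748.85 · e^(0.0213 × 194/365) = 748.85 · e^0.011321 = 748.85 × 1.011385 = S$757.3757
Market S$731.51 < fair S$757.3757: forward underpriced → reverse cash-and-carry (short spot, go long the forward).
At maturity, profit = |F_mkt − F*| = |731.51 − 757.3757| = S$25.87 per share

S$25.87 per share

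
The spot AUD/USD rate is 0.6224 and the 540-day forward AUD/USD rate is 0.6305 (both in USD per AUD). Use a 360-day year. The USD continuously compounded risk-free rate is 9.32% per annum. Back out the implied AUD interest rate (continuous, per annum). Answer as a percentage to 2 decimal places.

8.46%

F = S·e^((r_USD − r_AUD)T) ⇒ r_AUD = r_USD − ln(F/S)/T
ln(0.6305/0.6224) = 0.012930; /(540/360) = 0.008620
r_AUD = 0.0932 − 0.008620 = 0.084580
r_AUD = 8.46%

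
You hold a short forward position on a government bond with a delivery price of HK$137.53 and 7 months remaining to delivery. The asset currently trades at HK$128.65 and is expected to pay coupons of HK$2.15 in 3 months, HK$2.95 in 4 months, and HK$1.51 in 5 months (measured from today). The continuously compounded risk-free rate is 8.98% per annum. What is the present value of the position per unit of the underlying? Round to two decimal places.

HK$8.28

PV(remaining coupons) I = 2.15·e^(−0.0898·3/12) + 2.95·e^(−0.0898·4/12) + 1.51·e^(−0.0898·5/12) = 6.4198
Current forward F = (S − I)·e^(rT) = (128.65 − 6.4198)·e^(0.0898·7/12) = 122.2302 × 1.053780 = 128.8037
Value (long) = (F − K)·e^(−rT) = (128.8037 − 137.53) × 0.948965 = -8.2810
Short position value = −(long value) = HK$8.28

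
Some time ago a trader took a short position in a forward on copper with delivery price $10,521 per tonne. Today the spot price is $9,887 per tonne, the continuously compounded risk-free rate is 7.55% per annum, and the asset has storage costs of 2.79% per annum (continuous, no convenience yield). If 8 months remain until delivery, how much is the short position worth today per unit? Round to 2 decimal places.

-$68.07 per tonne

Current fair forward for the remaining 8 months: F = S·e^((r + u)·T), (r + u) = 0.0755 + 0.0279 = 0.1034
F = 9887 · e^(0.1034 × 8/12) = 9887 × 1.07136478 = 10592.5836
Value of long forward = (F − K)·e^(−rT) = (10592.5836 − 10521) · e^(−0.0755·8/12)
= 71.5836 × 0.95091240 = 68.07
Short position value = −(long value) = -$68.07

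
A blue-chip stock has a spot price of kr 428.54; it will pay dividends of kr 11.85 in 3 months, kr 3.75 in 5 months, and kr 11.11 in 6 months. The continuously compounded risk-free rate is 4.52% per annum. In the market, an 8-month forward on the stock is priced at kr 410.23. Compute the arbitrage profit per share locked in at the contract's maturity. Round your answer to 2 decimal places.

kr 4.36 per share

PV(dividends) I = 11.85·e^(−0.0452·3/12) + 3.75·e^(−0.0452·5/12) + 11.11·e^(−0.0452·6/12) = 26.2586
Fair forward F* = (S − I)·e^(rT) = (428.54 − 26.2586)·e^0.030133 = 402.2814 × 1.030592 = 414.5880
Market kr 410.23 < fair 414.5880: forward underpriced → reverse cash-and-carry (short the stock, invest proceeds at r, pay the dividends, go long the forward).
Profit at T = |F_mkt − F*| = |410.23 − 414.5880| = kr 4.36 per share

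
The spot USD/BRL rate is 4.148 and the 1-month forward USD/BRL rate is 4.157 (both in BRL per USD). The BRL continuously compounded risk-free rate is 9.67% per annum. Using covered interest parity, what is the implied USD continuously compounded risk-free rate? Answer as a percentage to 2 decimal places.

F = S·e^((r_BRL − r_USD)T) ⇒ r_USD = r_BRL − ln(F/S)/T
ln(4.157/4.148) = 0.002167; /(1/12) = 0.026004
r_USD = 0.0967 − 0.026004 = 0.070696
r_USD = 7.07%

7.07%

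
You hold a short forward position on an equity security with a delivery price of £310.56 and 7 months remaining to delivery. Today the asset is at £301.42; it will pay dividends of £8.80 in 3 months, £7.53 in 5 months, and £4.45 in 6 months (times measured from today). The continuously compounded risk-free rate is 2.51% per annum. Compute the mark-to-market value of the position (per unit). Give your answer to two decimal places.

PV(remaining dividends) I = 8.80·e^(−0.0251·3/12) + 7.53·e^(−0.0251·5/12) + 4.45·e^(−0.0251·6/12) = 20.5911
Current forward F = (S − I)·e^(rT) = (301.42 − 20.5911)·e^(0.0251·7/12) = 280.8289 × 1.014749 = 284.9708
Value (long) = (F − K)·e^(−rT) = (284.9708 − 310.56) × 0.985465 = -25.2173
Short position value = −(long value) = £25.22

£25.22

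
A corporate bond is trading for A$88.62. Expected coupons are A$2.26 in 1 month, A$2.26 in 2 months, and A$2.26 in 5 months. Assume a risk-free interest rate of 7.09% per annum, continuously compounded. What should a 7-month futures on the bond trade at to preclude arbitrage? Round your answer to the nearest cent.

PV(coupons) I = 2.26·e^(−0.0709·1/12) + 2.26·e^(−0.0709·2/12) + 2.26·e^(−0.0709·5/12)
I = 2.2467 + 2.2335 + 2.1942 = 6.6744
F = (S − I)·e^(rT) = (88.62 − 6.6744) · e^(0.0709·7/12)
= 81.9456 · e^0.041358 = 81.9456 × 1.042225 = A$85.41

A$85.41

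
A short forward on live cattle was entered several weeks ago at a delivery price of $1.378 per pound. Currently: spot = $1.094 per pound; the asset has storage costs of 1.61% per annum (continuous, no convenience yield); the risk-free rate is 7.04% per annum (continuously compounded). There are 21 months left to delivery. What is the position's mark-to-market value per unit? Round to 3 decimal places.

$0.093 per pound

Current fair forward for the remaining 21 months: F = S·e^((r + u)·T), (r + u) = 0.0704 + 0.0161 = 0.0865
F = 1.094 · e^(0.0865 × 21/12) = 1.094 × 1.163433 = 1.2728
Value of long forward = (F − K)·e^(−rT) = (1.2728 − 1.378) · e^(−0.0704·21/12)
= -0.1052 × 0.884087 = -0.093
Short position value = −(long value) = $0.093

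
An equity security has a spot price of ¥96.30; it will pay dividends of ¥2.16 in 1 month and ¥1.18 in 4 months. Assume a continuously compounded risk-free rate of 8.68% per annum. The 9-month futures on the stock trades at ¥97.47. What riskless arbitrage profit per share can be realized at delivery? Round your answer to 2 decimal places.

PV(dividends) I = 2.16·e^(−0.0868·1/12) + 1.18·e^(−0.0868·4/12) = 3.2908
Fair futures F* = (S − I)·e^(rT) = (96.30 − 3.2908)·e^0.065100 = 93.0092 × 1.067266 = 99.2656
Market ¥97.47 < fair 99.2656: forward underpriced → reverse cash-and-carry (short the stock, invest proceeds at r, pay the dividends, go long the forward).
Profit at T = |F_mkt − F*| = |97.47 − 99.2656| = ¥1.80 per share

¥1.80 per share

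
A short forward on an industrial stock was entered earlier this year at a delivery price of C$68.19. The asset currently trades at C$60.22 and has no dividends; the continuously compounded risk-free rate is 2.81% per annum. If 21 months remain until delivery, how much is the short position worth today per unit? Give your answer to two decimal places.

C$4.70

Current fair forward for the remaining 21 months: F = S·e^(r·T), r = 0.0281
F = 60.22 · e^(0.0281 × 21/12) = 60.22 × 1.050404 = 63.2553
Value of long forward = (F − K)·e^(−rT) = (63.2553 − 68.19) · e^(−0.0281·21/12)
= -4.9347 × 0.952015 = -4.70
Short position value = −(long value) = C$4.70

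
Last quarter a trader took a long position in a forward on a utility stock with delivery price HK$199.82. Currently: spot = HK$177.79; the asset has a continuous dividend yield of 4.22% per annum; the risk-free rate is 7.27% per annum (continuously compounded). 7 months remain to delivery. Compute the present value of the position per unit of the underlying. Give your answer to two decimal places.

Current fair forward for the remaining 7 months: F = S·e^((r − q)·T), (r − q) = 0.0727 − 0.0422 = 0.0305
F = 177.79 · e^(0.0305 × 7/12) = 177.79 × 1.017951 = 180.9815
Value of long forward = (F − K)·e^(−rT) = (180.9815 − 199.82) · e^(−0.0727·7/12)
= -18.8385 × 0.958478 = -18.06

-HK$18.06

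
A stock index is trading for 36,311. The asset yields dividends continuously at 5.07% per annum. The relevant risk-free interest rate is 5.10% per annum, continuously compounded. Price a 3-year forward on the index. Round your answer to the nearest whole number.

F = S·e^((r − q)T) = 36311 · e^((0.0510 − 0.0507) × 3)
= 36311 · e^0.000900 = 36311 × 1.000900
F = 36,344

36,344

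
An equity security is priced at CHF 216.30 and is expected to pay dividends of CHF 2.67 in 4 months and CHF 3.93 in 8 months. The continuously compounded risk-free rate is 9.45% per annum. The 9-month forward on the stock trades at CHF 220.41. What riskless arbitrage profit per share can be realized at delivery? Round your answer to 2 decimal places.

PV(dividends) I = 2.67·e^(−0.0945·4/12) + 3.93·e^(−0.0945·8/12) = 6.2773
Fair forward F* = (S − I)·e^(rT) = (216.30 − 6.2773)·e^0.070875 = 210.0227 × 1.073447 = 225.4482
Market CHF 220.41 < fair 225.4482: forward underpriced → reverse cash-and-carry (short the stock, invest proceeds at r, pay the dividends, go long the forward).
Profit at T = |F_mkt − F*| = |220.41 − 225.4482| = CHF 5.04 per share

CHF 5.04 per share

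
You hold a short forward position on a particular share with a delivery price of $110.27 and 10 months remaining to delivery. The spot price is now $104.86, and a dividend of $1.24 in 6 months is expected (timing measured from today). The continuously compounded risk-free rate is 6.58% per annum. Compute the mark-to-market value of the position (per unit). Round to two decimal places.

$0.73

PV(remaining dividends) I = 1.24·e^(−0.0658·6/12) = 1.1999
Current forward F = (S − I)·e^(rT) = (104.86 − 1.1999)·e^(0.0658·10/12) = 103.6601 × 1.056365 = 109.5029
Value (long) = (F − K)·e^(−rT) = (109.5029 − 110.27) × 0.946643 = -0.7262
Short position value = −(long value) = $0.73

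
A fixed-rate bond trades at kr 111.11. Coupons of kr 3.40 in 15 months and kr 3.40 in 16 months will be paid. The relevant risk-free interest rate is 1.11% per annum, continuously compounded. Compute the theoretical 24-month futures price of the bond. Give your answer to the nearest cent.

PV(coupons) I = 3.40·e^(−0.0111·15/12) + 3.40·e^(−0.0111·16/12)
I = 3.3532 + 3.3501 = 6.7033
F = (S − I)·e^(rT) = (111.11 − 6.7033) · e^(0.0111·24/12)
= 104.4067 · e^0.022200 = 104.4067 × 1.022448 = kr 106.75

kr 106.75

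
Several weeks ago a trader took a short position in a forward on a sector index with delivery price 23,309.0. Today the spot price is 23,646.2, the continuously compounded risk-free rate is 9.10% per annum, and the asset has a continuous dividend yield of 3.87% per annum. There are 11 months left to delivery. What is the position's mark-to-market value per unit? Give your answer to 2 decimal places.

-1378.53

Current fair forward for the remaining 11 months: F = S·e^((r − q)·T), (r − q) = 0.0910 − 0.0387 = 0.0523
F = 23646.2 · e^(0.0523 × 11/12) = 23646.2 × 1.04910946 = 24807.4521
Value of long forward = (F − K)·e^(−rT) = (24807.4521 − 23309.0) · e^(−0.0910·11/12)
= 1498.4521 × 0.91996775 = 1378.53
Short position value = −(long value) = -1378.53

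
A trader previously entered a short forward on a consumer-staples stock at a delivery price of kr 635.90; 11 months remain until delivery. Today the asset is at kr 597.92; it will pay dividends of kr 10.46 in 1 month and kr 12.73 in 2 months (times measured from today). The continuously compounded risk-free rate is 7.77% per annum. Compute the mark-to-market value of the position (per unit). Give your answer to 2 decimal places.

kr 17.22

PV(remaining dividends) I = 10.46·e^(−0.0777·1/12) + 12.73·e^(−0.0777·2/12) = 22.9587
Current forward F = (S − I)·e^(rT) = (597.92 − 22.9587)·e^(0.0777·11/12) = 574.9613 × 1.073823 = 617.4067
Value (long) = (F − K)·e^(−rT) = (617.4067 − 635.90) × 0.931252 = -17.2219
Short position value = −(long value) = kr 17.22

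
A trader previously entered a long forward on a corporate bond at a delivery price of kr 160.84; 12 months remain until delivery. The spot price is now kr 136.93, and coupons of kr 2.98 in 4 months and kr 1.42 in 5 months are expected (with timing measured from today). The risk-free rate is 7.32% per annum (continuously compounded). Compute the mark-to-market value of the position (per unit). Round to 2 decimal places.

PV(remaining coupons) I = 2.98·e^(−0.0732·4/12) + 1.42·e^(−0.0732·5/12) = 4.2855
Current forward F = (S − I)·e^(rT) = (136.93 − 4.2855)·e^(0.0732·12/12) = 132.6445 × 1.075946 = 142.7183
Value (long) = (F − K)·e^(−rT) = (142.7183 − 160.84) × 0.929415 = -16.8426
Value = -kr 16.84

-kr 16.84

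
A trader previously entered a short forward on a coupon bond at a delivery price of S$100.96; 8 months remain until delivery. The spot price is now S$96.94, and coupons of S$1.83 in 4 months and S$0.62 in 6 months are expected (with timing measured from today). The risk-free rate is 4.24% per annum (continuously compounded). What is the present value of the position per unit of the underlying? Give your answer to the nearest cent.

S$3.62

PV(remaining coupons) I = 1.83·e^(−0.0424·4/12) + 0.62·e^(−0.0424·6/12) = 2.4113
Current forward F = (S − I)·e^(rT) = (96.94 − 2.4113)·e^(0.0424·8/12) = 94.5287 × 1.028670 = 97.2388
Value (long) = (F − K)·e^(−rT) = (97.2388 − 100.96) × 0.972129 = -3.6175
Short position value = −(long value) = S$3.62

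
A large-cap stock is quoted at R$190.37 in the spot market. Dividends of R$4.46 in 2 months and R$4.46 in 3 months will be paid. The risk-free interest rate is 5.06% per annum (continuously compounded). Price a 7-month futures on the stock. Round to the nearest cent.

PV(dividends) I = 4.46·e^(−0.0506·2/12) + 4.46·e^(−0.0506·3/12)
I = 4.4225 + 4.4039 = 8.8264
F = (S − I)·e^(rT) = (190.37 − 8.8264) · e^(0.0506·7/12)
= 181.5436 · e^0.029517 = 181.5436 × 1.029957 = R$186.98

R$186.98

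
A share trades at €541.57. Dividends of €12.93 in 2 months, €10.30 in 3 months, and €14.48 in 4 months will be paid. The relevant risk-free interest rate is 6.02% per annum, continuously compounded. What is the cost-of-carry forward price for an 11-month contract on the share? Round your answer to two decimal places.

PV(dividends) I = 12.93·e^(−0.0602·2/12) + 10.30·e^(−0.0602·3/12) + 14.48·e^(−0.0602·4/12)
I = 12.8009 + 10.1461 + 14.1923 = 37.1393
F = (S − I)·e^(rT) = (541.57 − 37.1393) · e^(0.0602·11/12)
= 504.4307 · e^0.055183 = 504.4307 × 1.056734 = €533.05

€533.05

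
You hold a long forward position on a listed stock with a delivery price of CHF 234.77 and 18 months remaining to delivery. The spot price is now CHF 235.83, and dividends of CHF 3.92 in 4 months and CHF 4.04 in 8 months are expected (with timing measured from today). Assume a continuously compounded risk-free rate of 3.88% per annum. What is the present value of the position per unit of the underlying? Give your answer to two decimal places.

PV(remaining dividends) I = 3.92·e^(−0.0388·4/12) + 4.04·e^(−0.0388·8/12) = 7.8065
Current forward F = (S − I)·e^(rT) = (235.83 − 7.8065)·e^(0.0388·18/12) = 228.0235 × 1.059927 = 241.6883
Value (long) = (F − K)·e^(−rT) = (241.6883 − 234.77) × 0.943461 = 6.5271
Value = CHF 6.53

CHF 6.53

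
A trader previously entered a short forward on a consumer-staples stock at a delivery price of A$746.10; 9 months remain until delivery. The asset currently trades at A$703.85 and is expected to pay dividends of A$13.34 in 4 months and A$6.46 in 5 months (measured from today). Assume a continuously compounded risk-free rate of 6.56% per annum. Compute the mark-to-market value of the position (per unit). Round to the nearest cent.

A$25.77

PV(remaining dividends) I = 13.34·e^(−0.0656·4/12) + 6.46·e^(−0.0656·5/12) = 19.3373
Current forward F = (S − I)·e^(rT) = (703.85 − 19.3373)·e^(0.0656·9/12) = 684.5127 × 1.050430 = 719.0327
Value (long) = (F − K)·e^(−rT) = (719.0327 − 746.10) × 0.951991 = -25.7678
Short position value = −(long value) = A$25.77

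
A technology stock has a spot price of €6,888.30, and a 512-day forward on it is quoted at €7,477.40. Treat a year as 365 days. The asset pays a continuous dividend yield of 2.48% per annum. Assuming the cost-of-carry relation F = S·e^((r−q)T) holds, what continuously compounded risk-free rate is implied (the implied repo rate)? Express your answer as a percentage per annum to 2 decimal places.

From F = S·e^((r−q)T): (r − q) = ln(F/S)/T
ln(7477.40/6888.30) = ln(1.085522) = 0.082061
(r − q) = 0.082061 / (512/365) = 0.058501
r = ln(F/S)/T + q = 0.058501 + 0.0248 = 0.083301
r = 8.33%

8.33%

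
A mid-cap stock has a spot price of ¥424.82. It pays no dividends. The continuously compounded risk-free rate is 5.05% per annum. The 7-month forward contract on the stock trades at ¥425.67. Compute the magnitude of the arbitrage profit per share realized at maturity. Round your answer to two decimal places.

Fair forward: F* = S·e^(carry·T), with carry = r = 0.0505
F* = 424.82 · e^(0.0505 × 7/12) = 424.82 · e^0.029458 = 424.82 × 1.029896 = ¥437.5204
Market ¥425.67 < fair ¥437.5204: forward underpriced → reverse cash-and-carry (short spot, go long the forward).
At maturity, profit = |F_mkt − F*| = |425.67 − 437.5204| = ¥11.85 per share

¥11.85 per share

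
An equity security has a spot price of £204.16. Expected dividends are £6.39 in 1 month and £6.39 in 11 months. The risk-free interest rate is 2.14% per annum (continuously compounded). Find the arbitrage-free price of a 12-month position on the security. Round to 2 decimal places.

PV(dividends) I = 6.39·e^(−0.0214·1/12) + 6.39·e^(−0.0214·11/12)
I = 6.3786 + 6.2659 = 12.6445
F = (S − I)·e^(rT) = (204.16 − 12.6445) · e^(0.0214·12/12)
= 191.5155 · e^0.021400 = 191.5155 × 1.021631 = £195.66

£195.66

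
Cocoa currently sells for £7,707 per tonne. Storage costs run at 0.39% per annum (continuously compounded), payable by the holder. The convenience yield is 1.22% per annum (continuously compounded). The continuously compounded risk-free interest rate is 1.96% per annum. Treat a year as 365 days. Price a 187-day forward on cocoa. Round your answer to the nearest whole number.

£7,752 per tonne

Net carry = r + u − y = 0.0196 + 0.0039 − 0.0122 = 0.0113
F = S·e^((r+u−y)T) = 7707 · e^(0.0113 × 187/365) = 7707 · e^0.005789
= 7707 × 1.005806 = £7,752 per tonne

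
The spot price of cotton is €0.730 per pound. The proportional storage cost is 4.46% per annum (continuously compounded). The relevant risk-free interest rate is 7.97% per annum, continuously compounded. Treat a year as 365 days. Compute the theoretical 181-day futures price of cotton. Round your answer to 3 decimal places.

€0.776 per pound

Net carry = r + u − y = 0.0797 + 0.0446 − 0.0000 = 0.1243
F = S·e^((r+u−y)T) = 0.730 · e^(0.1243 × 181/365) = 0.730 · e^0.061639
= 0.730 × 1.063578 = €0.776 per pound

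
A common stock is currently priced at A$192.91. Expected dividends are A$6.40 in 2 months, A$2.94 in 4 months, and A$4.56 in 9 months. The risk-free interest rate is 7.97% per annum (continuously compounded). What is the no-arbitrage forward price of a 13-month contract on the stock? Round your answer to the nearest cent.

A$195.62

PV(dividends) I = 6.40·e^(−0.0797·2/12) + 2.94·e^(−0.0797·4/12) + 4.56·e^(−0.0797·9/12)
I = 6.3155 + 2.8629 + 4.2954 = 13.4738
F = (S − I)·e^(rT) = (192.91 − 13.4738) · e^(0.0797·13/12)
= 179.4362 · e^0.086342 = 179.4362 × 1.090179 = A$195.62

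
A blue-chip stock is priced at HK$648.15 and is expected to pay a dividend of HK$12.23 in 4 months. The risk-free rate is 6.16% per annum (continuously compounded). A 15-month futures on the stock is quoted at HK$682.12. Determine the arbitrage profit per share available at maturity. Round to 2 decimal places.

HK$4.97 per share

PV(dividends) I = 12.23·e^(−0.0616·4/12) = 11.9814
Fair futures F* = (S − I)·e^(rT) = (648.15 − 11.9814)·e^0.077000 = 636.1686 × 1.080042 = 687.0888
Market HK$682.12 < fair 687.0888: forward underpriced → reverse cash-and-carry (short the stock, invest proceeds at r, pay the dividends, go long the forward).
Profit at T = |F_mkt − F*| = |682.12 − 687.0888| = HK$4.97 per share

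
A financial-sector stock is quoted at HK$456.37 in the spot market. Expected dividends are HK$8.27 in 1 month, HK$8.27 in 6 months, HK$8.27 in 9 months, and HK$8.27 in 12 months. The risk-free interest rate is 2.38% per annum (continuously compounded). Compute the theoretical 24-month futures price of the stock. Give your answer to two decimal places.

PV(dividends) I = 8.27·e^(−0.0238·1/12) + 8.27·e^(−0.0238·6/12) + 8.27·e^(−0.0238·9/12) + 8.27·e^(−0.0238·12/12)
I = 8.2536 + 8.1722 + 8.1237 + 8.0755 = 32.6250
F = (S − I)·e^(rT) = (456.37 − 32.6250) · e^(0.0238·24/12)
= 423.7450 · e^0.047600 = 423.7450 × 1.048751 = HK$444.40

HK$444.40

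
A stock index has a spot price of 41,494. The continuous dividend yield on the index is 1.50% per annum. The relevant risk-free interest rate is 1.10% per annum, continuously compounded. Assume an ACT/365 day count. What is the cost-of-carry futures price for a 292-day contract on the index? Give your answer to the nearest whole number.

F = S·e^((r − q)T) = 41494 · e^((0.0110 − 0.0150) × 292/365)
= 41494 · e^-0.003200 = 41494 × 0.996805
F = 41,361

41,361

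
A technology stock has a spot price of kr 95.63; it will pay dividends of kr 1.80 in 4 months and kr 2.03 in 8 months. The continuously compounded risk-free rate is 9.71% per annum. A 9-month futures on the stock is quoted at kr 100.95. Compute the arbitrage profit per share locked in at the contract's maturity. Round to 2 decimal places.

kr 2.02 per share

PV(dividends) I = 1.80·e^(−0.0971·4/12) + 2.03·e^(−0.0971·8/12) = 3.6454
Fair futures F* = (S − I)·e^(rT) = (95.63 − 3.6454)·e^0.072825 = 91.9846 × 1.075542 = 98.9333
Market kr 100.95 > fair 98.9333: forward overpriced → cash-and-carry (borrow at r, buy the stock and collect the dividends, short the forward).
Profit at T = |F_mkt − F*| = |100.95 − 98.9333| = kr 2.02 per share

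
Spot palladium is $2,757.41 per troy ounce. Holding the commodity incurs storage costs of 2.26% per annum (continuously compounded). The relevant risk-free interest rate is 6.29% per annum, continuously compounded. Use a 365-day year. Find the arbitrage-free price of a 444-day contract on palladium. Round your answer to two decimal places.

Net carry = r + u − y = 0.0629 + 0.0226 − 0.0000 = 0.0855
F = S·e^((r+u−y)T) = 2757.41 · e^(0.0855 × 444/365) = 2757.41 · e^0.10400548
= 2757.41 × 1.10960654 = $3,059.64 per troy ounce

$3,059.64 per troy ounce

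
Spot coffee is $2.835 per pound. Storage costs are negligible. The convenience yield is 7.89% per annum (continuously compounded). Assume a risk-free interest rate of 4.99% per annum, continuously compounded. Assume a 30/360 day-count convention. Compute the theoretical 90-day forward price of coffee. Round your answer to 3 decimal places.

$2.815 per pound

Net carry = r + u − y = 0.0499 + 0.0000 − 0.0789 = -0.0290
F = S·e^((r+u−y)T) = 2.835 · e^(-0.0290 × 90/360) = 2.835 · e^-0.007250
= 2.835 × 0.992776 = $2.815 per pound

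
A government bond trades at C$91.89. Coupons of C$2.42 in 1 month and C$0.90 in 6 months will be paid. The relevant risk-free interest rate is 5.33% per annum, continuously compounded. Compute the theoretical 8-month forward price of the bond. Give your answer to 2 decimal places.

PV(coupons) I = 2.42·e^(−0.0533·1/12) + 0.90·e^(−0.0533·6/12)
I = 2.4093 + 0.8763 = 3.2856
F = (S − I)·e^(rT) = (91.89 − 3.2856) · e^(0.0533·8/12)
= 88.6044 · e^0.035533 = 88.6044 × 1.036172 = C$91.81

C$91.81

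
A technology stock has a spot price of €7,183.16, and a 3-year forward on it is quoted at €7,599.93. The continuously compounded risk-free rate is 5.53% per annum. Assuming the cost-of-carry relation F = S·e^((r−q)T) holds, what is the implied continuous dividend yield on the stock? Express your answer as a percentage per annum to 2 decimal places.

3.65%

From F = S·e^((r−q)T): (r − q) = ln(F/S)/T
ln(7599.93/7183.16) = ln(1.058020) = 0.056399
(r − q) = 0.056399 / (3) = 0.018800
q = r − ln(F/S)/T = 0.0553 − 0.018800 = 0.036500
q = 3.65%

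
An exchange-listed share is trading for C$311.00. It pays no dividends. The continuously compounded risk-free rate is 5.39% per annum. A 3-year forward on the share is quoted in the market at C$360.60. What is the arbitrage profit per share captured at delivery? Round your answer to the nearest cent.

C$4.98 per share

Fair forward: F* = S·e^(carry·T), with carry = r = 0.0539
F* = 311.00 · e^(0.0539 × 3) = 311.00 · e^0.161700 = 311.00 × 1.175508 = C$365.5830
Market C$360.60 < fair C$365.5830: forward underpriced → reverse cash-and-carry (short spot, go long the forward).
At maturity, profit = |F_mkt − F*| = |360.60 − 365.5830| = C$4.98 per share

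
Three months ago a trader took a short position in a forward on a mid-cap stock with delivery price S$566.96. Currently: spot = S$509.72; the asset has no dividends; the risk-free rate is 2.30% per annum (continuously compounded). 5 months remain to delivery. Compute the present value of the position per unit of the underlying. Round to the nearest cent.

S$51.83

Current fair forward for the remaining 5 months: F = S·e^(r·T), r = 0.0230
F = 509.72 · e^(0.0230 × 5/12) = 509.72 × 1.009629 = 514.6281
Value of long forward = (F − K)·e^(−rT) = (514.6281 − 566.96) · e^(−0.0230·5/12)
= -52.3319 × 0.990462 = -51.83
Short position value = −(long value) = S$51.83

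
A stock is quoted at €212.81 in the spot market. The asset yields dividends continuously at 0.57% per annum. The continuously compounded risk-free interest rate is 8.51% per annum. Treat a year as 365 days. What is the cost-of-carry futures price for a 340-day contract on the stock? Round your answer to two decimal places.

€229.15

F = S·e^((r − q)T) = 212.81 · e^((0.0851 − 0.0057) × 340/365)
= 212.81 · e^0.073962 = 212.81 × 1.076766
F = €229.15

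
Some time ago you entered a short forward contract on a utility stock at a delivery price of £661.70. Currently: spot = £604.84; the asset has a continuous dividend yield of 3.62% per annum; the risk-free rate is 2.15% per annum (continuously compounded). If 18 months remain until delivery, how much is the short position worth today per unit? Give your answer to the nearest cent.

Current fair forward for the remaining 18 months: F = S·e^((r − q)·T), (r − q) = 0.0215 − 0.0362 = -0.0147
F = 604.84 · e^(-0.0147 × 18/12) = 604.84 × 0.978191 = 591.6490
Value of long forward = (F − K)·e^(−rT) = (591.6490 − 661.70) · e^(−0.0215·18/12)
= -70.0510 × 0.968264 = -67.83
Short position value = −(long value) = £67.83

£67.83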